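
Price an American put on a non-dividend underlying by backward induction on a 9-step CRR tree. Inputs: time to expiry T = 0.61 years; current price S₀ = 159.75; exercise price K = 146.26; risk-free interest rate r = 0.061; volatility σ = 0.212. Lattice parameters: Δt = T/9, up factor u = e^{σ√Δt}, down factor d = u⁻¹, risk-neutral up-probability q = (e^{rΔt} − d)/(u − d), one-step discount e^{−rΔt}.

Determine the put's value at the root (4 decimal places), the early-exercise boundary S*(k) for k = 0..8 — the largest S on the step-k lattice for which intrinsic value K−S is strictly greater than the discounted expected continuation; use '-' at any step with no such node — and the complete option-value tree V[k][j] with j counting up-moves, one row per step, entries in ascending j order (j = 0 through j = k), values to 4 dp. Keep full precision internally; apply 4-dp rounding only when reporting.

params: Δt=0.06778 u=1.05674 d=0.94630 q=0.52372 e^(-rΔt)=0.99587
t_9 payoffs: 49.0496 37.7043 25.0350 10.8872 0.0000 0.0000 0.0000 0.0000 0.0000 0.0000
t_8: node(8,0) S=102.7266 payoff=43.5334 vs cont=42.9300 → 43.5334 [stop]  node(8,1) S=114.7155 payoff=31.5445 vs cont=30.9410 → 31.5445 [stop]  node(8,2) S=128.1037 payoff=18.1563 vs cont=17.5528 → 18.1563 [stop]  node(8,3) S=143.0544 payoff=3.2056 vs cont=5.1640 → 5.1640 [wait]  node(8,4) S=159.7500 payoff=0.0000 vs cont=0.0000 → 0.0000 [wait]  node(8,5) S=178.3941 payoff=0.0000 vs cont=0.0000 → 0.0000 [wait]  node(8,6) S=199.2140 payoff=0.0000 vs cont=0.0000 → 0.0000 [wait]  node(8,7) S=222.4639 payoff=0.0000 vs cont=0.0000 → 0.0000 [wait]  node(8,8) S=248.4271 payoff=0.0000 vs cont=0.0000 → 0.0000 [wait]  ⇒ S*(8)=128.1037
t_7: node(7,0) S=108.5557 payoff=37.7043 vs cont=37.1009 → 37.7043 [stop]  node(7,1) S=121.2250 payoff=25.0350 vs cont=24.4316 → 25.0350 [stop]  node(7,2) S=135.3728 payoff=10.8872 vs cont=11.3051 → 11.3051 [wait]  node(7,3) S=151.1719 payoff=0.0000 vs cont=2.4493 → 2.4493 [wait]  node(7,4) S=168.8148 payoff=0.0000 vs cont=0.0000 → 0.0000 [wait]  node(7,5) S=188.5168 payoff=0.0000 vs cont=0.0000 → 0.0000 [wait]  node(7,6) S=210.5182 payoff=0.0000 vs cont=0.0000 → 0.0000 [wait]  node(7,7) S=235.0873 payoff=0.0000 vs cont=0.0000 → 0.0000 [wait]  ⇒ S*(7)=121.2250
t_6: node(6,0) S=114.7155 payoff=31.5445 vs cont=30.9410 → 31.5445 [stop]  node(6,1) S=128.1037 payoff=18.1563 vs cont=17.7708 → 18.1563 [stop]  node(6,2) S=143.0544 payoff=3.2056 vs cont=6.6397 → 6.6397 [wait]  node(6,3) S=159.7500 payoff=0.0000 vs cont=1.1618 → 1.1618 [wait]  node(6,4) S=178.3941 payoff=0.0000 vs cont=0.0000 → 0.0000 [wait]  node(6,5) S=199.2140 payoff=0.0000 vs cont=0.0000 → 0.0000 [wait]  node(6,6) S=222.4639 payoff=0.0000 vs cont=0.0000 → 0.0000 [wait]  ⇒ S*(6)=128.1037
t_5: node(5,0) S=121.2250 payoff=25.0350 vs cont=24.4316 → 25.0350 [stop]  node(5,1) S=135.3728 payoff=10.8872 vs cont=12.0748 → 12.0748 [wait]  node(5,2) S=151.1719 payoff=0.0000 vs cont=3.7552 → 3.7552 [wait]  node(5,3) S=168.8148 payoff=0.0000 vs cont=0.5510 → 0.5510 [wait]  node(5,4) S=188.5168 payoff=0.0000 vs cont=0.0000 → 0.0000 [wait]  node(5,5) S=210.5182 payoff=0.0000 vs cont=0.0000 → 0.0000 [wait]  ⇒ S*(5)=121.2250
t_4: node(4,0) S=128.1037 payoff=18.1563 vs cont=18.1722 → 18.1722 [wait]  node(4,1) S=143.0544 payoff=3.2056 vs cont=7.6858 → 7.6858 [wait]  node(4,2) S=159.7500 payoff=0.0000 vs cont=2.0686 → 2.0686 [wait]  node(4,3) S=178.3941 payoff=0.0000 vs cont=0.2614 → 0.2614 [wait]  node(4,4) S=199.2140 payoff=0.0000 vs cont=0.0000 → 0.0000 [wait]  ⇒ S*(4)=-
t_3: node(3,0) S=135.3728 payoff=10.8872 vs cont=12.6280 → 12.6280 [wait]  node(3,1) S=151.1719 payoff=0.0000 vs cont=4.7244 → 4.7244 [wait]  node(3,2) S=168.8148 payoff=0.0000 vs cont=1.1175 → 1.1175 [wait]  node(3,3) S=188.5168 payoff=0.0000 vs cont=0.1240 → 0.1240 [wait]  ⇒ S*(3)=-
t_2: node(2,0) S=143.0544 payoff=3.2056 vs cont=8.4537 → 8.4537 [wait]  node(2,1) S=159.7500 payoff=0.0000 vs cont=2.8237 → 2.8237 [wait]  node(2,2) S=178.3941 payoff=0.0000 vs cont=0.5947 → 0.5947 [wait]  ⇒ S*(2)=-
t_1: node(1,0) S=151.1719 payoff=0.0000 vs cont=5.4824 → 5.4824 [wait]  node(1,1) S=168.8148 payoff=0.0000 vs cont=1.6495 → 1.6495 [wait]  ⇒ S*(1)=-
t_0: node(0,0) S=159.7500 payoff=0.0000 vs cont=3.4607 → 3.4607 [wait]  ⇒ S*(0)=-

price = 3.4607
boundary = - - - - - 121.2250 128.1037 121.2250 128.1037
tree:
3.4607
5.4824 1.6495
8.4537 2.8237 0.5947
12.6280 4.7244 1.1175 0.1240
18.1722 7.6858 2.0686 0.2614 0.0000
25.0350 12.0748 3.7552 0.5510 0.0000 0.0000
31.5445 18.1563 6.6397 1.1618 0.0000 0.0000 0.0000
37.7043 25.0350 11.3051 2.4493 0.0000 0.0000 0.0000 0.0000
43.5334 31.5445 18.1563 5.1640 0.0000 0.0000 0.0000 0.0000 0.0000
49.0496 37.7043 25.0350 10.8872 0.0000 0.0000 0.0000 0.0000 0.0000 0.0000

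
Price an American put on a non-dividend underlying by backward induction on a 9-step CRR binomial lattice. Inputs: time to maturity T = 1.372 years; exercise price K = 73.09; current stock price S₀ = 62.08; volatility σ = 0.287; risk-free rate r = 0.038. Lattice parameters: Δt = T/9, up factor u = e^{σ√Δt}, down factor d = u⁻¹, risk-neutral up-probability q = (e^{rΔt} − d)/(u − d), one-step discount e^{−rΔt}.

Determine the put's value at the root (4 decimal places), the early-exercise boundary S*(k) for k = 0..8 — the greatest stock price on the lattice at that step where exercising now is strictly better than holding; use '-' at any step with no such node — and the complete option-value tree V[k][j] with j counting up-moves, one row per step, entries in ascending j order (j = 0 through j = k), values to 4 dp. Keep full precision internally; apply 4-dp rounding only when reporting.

price = 13.8559
boundary = - - 49.6159 44.3563 49.6159 44.3563 49.6159 55.4991 62.0800
tree:
13.8559
18.3021 9.5335
23.4741 13.2997 5.8466
28.7337 17.9798 8.7350 3.0018
33.4358 23.4741 12.6485 4.8901 1.1325
37.6394 28.7337 17.6334 7.7689 2.0439 0.2266
41.3974 33.4358 23.4741 11.9487 3.6441 0.4540 0.0000
44.7570 37.6394 28.7337 17.5909 6.3980 0.9093 0.0000 0.0000
47.7605 41.3974 33.4358 23.4741 11.0100 1.8215 0.0000 0.0000 0.0000
50.4456 44.7570 37.6394 28.7337 17.5909 3.6488 0.0000 0.0000 0.0000 0.0000

Δt=0.15244  u=1.11858  d=0.89399  q=0.49788  discount=0.99422
step 9 (expiry): payoffs max(K−S,0) = 50.4456 44.7570 37.6394 28.7337 17.5909 3.6488 0.0000 0.0000 0.0000 0.0000
step 8: (k=8,j=0): S=25.3295, (K−S)⁺=47.7605, hold=47.3383 ⇒ V=47.7605 exercise | (k=8,j=1): S=31.6926, (K−S)⁺=41.3974, hold=40.9752 ⇒ V=41.3974 exercise | (k=8,j=2): S=39.6542, (K−S)⁺=33.4358, hold=33.0136 ⇒ V=33.4358 exercise | (k=8,j=3): S=49.6159, (K−S)⁺=23.4741, hold=23.0520 ⇒ V=23.4741 exercise | (k=8,j=4): S=62.0800, (K−S)⁺=11.0100, hold=10.5878 ⇒ V=11.0100 exercise | (k=8,j=5): S=77.6753, (K−S)⁺=0.0000, hold=1.8215 ⇒ V=1.8215 continue | (k=8,j=6): S=97.1883, (K−S)⁺=0.0000, hold=0.0000 ⇒ V=0.0000 continue | (k=8,j=7): S=121.6033, (K−S)⁺=0.0000, hold=0.0000 ⇒ V=0.0000 continue | (k=8,j=8): S=152.1516, (K−S)⁺=0.0000, hold=0.0000 ⇒ V=0.0000 continue  boundary S*=62.0800
step 7: (k=7,j=0): S=28.3330, (K−S)⁺=44.7570, hold=44.3348 ⇒ V=44.7570 exercise | (k=7,j=1): S=35.4506, (K−S)⁺=37.6394, hold=37.2172 ⇒ V=37.6394 exercise | (k=7,j=2): S=44.3563, (K−S)⁺=28.7337, hold=28.3116 ⇒ V=28.7337 exercise | (k=7,j=3): S=55.4991, (K−S)⁺=17.5909, hold=17.1687 ⇒ V=17.5909 exercise | (k=7,j=4): S=69.4412, (K−S)⁺=3.6488, hold=6.3980 ⇒ V=6.3980 continue | (k=7,j=5): S=86.8857, (K−S)⁺=0.0000, hold=0.9093 ⇒ V=0.9093 continue | (k=7,j=6): S=108.7125, (K−S)⁺=0.0000, hold=0.0000 ⇒ V=0.0000 continue | (k=7,j=7): S=136.0225, (K−S)⁺=0.0000, hold=0.0000 ⇒ V=0.0000 continue  boundary S*=55.4991
step 6: (k=6,j=0): S=31.6926, (K−S)⁺=41.3974, hold=40.9752 ⇒ V=41.3974 exercise | (k=6,j=1): S=39.6542, (K−S)⁺=33.4358, hold=33.0136 ⇒ V=33.4358 exercise | (k=6,j=2): S=49.6159, (K−S)⁺=23.4741, hold=23.0520 ⇒ V=23.4741 exercise | (k=6,j=3): S=62.0800, (K−S)⁺=11.0100, hold=11.9487 ⇒ V=11.9487 continue | (k=6,j=4): S=77.6753, (K−S)⁺=0.0000, hold=3.6441 ⇒ V=3.6441 continue | (k=6,j=5): S=97.1883, (K−S)⁺=0.0000, hold=0.4540 ⇒ V=0.4540 continue | (k=6,j=6): S=121.6033, (K−S)⁺=0.0000, hold=0.0000 ⇒ V=0.0000 continue  boundary S*=49.6159
step 5: (k=5,j=0): S=35.4506, (K−S)⁺=37.6394, hold=37.2172 ⇒ V=37.6394 exercise | (k=5,j=1): S=44.3563, (K−S)⁺=28.7337, hold=28.3116 ⇒ V=28.7337 exercise | (k=5,j=2): S=55.4991, (K−S)⁺=17.5909, hold=17.6334 ⇒ V=17.6334 continue | (k=5,j=3): S=69.4412, (K−S)⁺=3.6488, hold=7.7689 ⇒ V=7.7689 continue | (k=5,j=4): S=86.8857, (K−S)⁺=0.0000, hold=2.0439 ⇒ V=2.0439 continue | (k=5,j=5): S=108.7125, (K−S)⁺=0.0000, hold=0.2266 ⇒ V=0.2266 continue  boundary S*=44.3563
step 4: (k=4,j=0): S=39.6542, (K−S)⁺=33.4358, hold=33.0136 ⇒ V=33.4358 exercise | (k=4,j=1): S=49.6159, (K−S)⁺=23.4741, hold=23.0730 ⇒ V=23.4741 exercise | (k=4,j=2): S=62.0800, (K−S)⁺=11.0100, hold=12.6485 ⇒ V=12.6485 continue | (k=4,j=3): S=77.6753, (K−S)⁺=0.0000, hold=4.8901 ⇒ V=4.8901 continue | (k=4,j=4): S=97.1883, (K−S)⁺=0.0000, hold=1.1325 ⇒ V=1.1325 continue  boundary S*=49.6159
step 3: (k=3,j=0): S=44.3563, (K−S)⁺=28.7337, hold=28.3116 ⇒ V=28.7337 exercise | (k=3,j=1): S=55.4991, (K−S)⁺=17.5909, hold=17.9798 ⇒ V=17.9798 continue | (k=3,j=2): S=69.4412, (K−S)⁺=3.6488, hold=8.7350 ⇒ V=8.7350 continue | (k=3,j=3): S=86.8857, (K−S)⁺=0.0000, hold=3.0018 ⇒ V=3.0018 continue  boundary S*=44.3563
step 2: (k=2,j=0): S=49.6159, (K−S)⁺=23.4741, hold=23.2445 ⇒ V=23.4741 exercise | (k=2,j=1): S=62.0800, (K−S)⁺=11.0100, hold=13.2997 ⇒ V=13.2997 continue | (k=2,j=2): S=77.6753, (K−S)⁺=0.0000, hold=5.8466 ⇒ V=5.8466 continue  boundary S*=49.6159
step 1: (k=1,j=0): S=55.4991, (K−S)⁺=17.5909, hold=18.3021 ⇒ V=18.3021 continue | (k=1,j=1): S=69.4412, (K−S)⁺=3.6488, hold=9.5335 ⇒ V=9.5335 continue  boundary S*=-
step 0: (k=0,j=0): S=62.0800, (K−S)⁺=11.0100, hold=13.8559 ⇒ V=13.8559 continue  boundary S*=-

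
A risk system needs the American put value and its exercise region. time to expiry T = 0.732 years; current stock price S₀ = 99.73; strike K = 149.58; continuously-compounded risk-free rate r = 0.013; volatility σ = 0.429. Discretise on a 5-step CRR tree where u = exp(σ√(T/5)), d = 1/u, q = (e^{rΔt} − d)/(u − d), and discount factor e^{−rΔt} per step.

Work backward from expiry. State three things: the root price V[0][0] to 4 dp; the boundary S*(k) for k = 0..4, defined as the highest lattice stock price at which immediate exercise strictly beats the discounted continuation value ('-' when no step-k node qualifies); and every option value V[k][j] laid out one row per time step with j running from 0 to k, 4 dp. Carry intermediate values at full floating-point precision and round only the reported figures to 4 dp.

price = 52.2186
boundary = - - 71.8210 84.6328 99.7300
tree:
52.2186
65.0717 37.6347
77.7590 50.7314 22.7106
88.6314 64.9472 34.5723 9.1471
97.8578 77.7590 49.8500 17.1247 0.0000
105.6876 88.6314 64.9472 32.0596 0.0000 0.0000

params: Δt=0.14640 u=1.17839 d=0.84862 q=0.46483 e^(-rΔt)=0.99810
t_5 payoffs: 105.6876 88.6314 64.9472 32.0596 0.0000 0.0000
t_4: node(4,0) S=51.7222 payoff=97.8578 vs cont=97.5734 → 97.8578 [stop]  node(4,1) S=71.8210 payoff=77.7590 vs cont=77.4746 → 77.7590 [stop]  node(4,2) S=99.7300 payoff=49.8500 vs cont=49.5656 → 49.8500 [stop]  node(4,3) S=138.4843 payoff=11.0957 vs cont=17.1247 → 17.1247 [wait]  node(4,4) S=192.2981 payoff=0.0000 vs cont=0.0000 → 0.0000 [wait]  ⇒ S*(4)=99.7300
t_3: node(3,0) S=60.9486 payoff=88.6314 vs cont=88.3470 → 88.6314 [stop]  node(3,1) S=84.6328 payoff=64.9472 vs cont=64.6628 → 64.9472 [stop]  node(3,2) S=117.5204 payoff=32.0596 vs cont=34.5723 → 34.5723 [wait]  node(3,3) S=163.1878 payoff=0.0000 vs cont=9.1471 → 9.1471 [wait]  ⇒ S*(3)=84.6328
t_2: node(2,0) S=71.8210 payoff=77.7590 vs cont=77.4746 → 77.7590 [stop]  node(2,1) S=99.7300 payoff=49.8500 vs cont=50.7314 → 50.7314 [wait]  node(2,2) S=138.4843 payoff=11.0957 vs cont=22.7106 → 22.7106 [wait]  ⇒ S*(2)=71.8210
t_1: node(1,0) S=84.6328 payoff=64.9472 vs cont=65.0717 → 65.0717 [wait]  node(1,1) S=117.5204 payoff=32.0596 vs cont=37.6347 → 37.6347 [wait]  ⇒ S*(1)=-
t_0: node(0,0) S=99.7300 payoff=49.8500 vs cont=52.2186 → 52.2186 [wait]  ⇒ S*(0)=-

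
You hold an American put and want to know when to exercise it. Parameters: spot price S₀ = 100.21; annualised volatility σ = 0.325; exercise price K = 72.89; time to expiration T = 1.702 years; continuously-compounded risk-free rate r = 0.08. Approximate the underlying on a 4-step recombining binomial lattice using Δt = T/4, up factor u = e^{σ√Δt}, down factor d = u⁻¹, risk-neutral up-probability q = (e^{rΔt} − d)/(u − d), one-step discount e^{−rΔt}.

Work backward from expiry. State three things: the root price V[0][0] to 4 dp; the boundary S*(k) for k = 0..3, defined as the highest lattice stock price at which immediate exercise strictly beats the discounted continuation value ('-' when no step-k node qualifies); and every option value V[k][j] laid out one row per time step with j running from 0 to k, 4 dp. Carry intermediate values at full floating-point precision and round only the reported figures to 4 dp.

Δt=0.42550, u=1.23615, d=0.80897, q=0.52825, disc=e^(-rΔt)=0.96653
k=4 terminal: V=max(K-S,0) → 29.9728 7.3100 0.0000 0.0000 0.0000
k=3: j=0 S=53.0520 intr=19.8380 cont=17.3986 V=19.8380[EX]; j=1 S=81.0665 intr=0.0000 cont=3.3330 V=3.3330[hold]; j=2 S=123.8742 intr=0.0000 cont=0.0000 V=0.0000[hold]; j=3 S=189.2869 intr=0.0000 cont=0.0000 V=0.0000[hold]  S*(3)=53.0520
k=2: j=0 S=65.5800 intr=7.3100 cont=10.7471 V=10.7471[hold]; j=1 S=100.2100 intr=0.0000 cont=1.5197 V=1.5197[hold]; j=2 S=153.1266 intr=0.0000 cont=0.0000 V=0.0000[hold]  S*(2)=-
k=1: j=0 S=81.0665 intr=0.0000 cont=5.6761 V=5.6761[hold]; j=1 S=123.8742 intr=0.0000 cont=0.6929 V=0.6929[hold]  S*(1)=-
k=0: j=0 S=100.2100 intr=0.0000 cont=2.9419 V=2.9419[hold]  S*(0)=-

price = 2.9419
boundary = - - - 53.0520
tree:
2.9419
5.6761 0.6929
10.7471 1.5197 0.0000
19.8380 3.3330 0.0000 0.0000
29.9728 7.3100 0.0000 0.0000 0.0000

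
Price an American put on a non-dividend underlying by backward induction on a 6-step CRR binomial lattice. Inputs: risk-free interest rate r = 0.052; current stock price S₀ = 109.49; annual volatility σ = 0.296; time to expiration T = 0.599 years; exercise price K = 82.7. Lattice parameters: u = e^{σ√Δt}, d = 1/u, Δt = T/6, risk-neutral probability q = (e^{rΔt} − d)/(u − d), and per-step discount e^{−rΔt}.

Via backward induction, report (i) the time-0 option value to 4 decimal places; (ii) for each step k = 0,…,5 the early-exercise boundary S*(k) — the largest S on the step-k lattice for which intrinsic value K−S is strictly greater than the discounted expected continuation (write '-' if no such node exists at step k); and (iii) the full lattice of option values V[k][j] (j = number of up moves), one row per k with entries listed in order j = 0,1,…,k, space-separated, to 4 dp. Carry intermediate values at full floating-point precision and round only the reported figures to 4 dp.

price = 0.9503
boundary = - - - - - 68.5941
tree:
0.9503
1.7087 0.2150
3.0219 0.4361 0.0000
5.2292 0.8845 0.0000 0.0000
8.7805 1.7941 0.0000 0.0000 0.0000
14.1059 3.6390 0.0000 0.0000 0.0000 0.0000
20.2303 7.3811 0.0000 0.0000 0.0000 0.0000 0.0000

Δt=0.09983, u=1.09804, d=0.91071, q=0.50442, disc=e^(-rΔt)=0.99482
k=6 terminal: V=max(K-S,0) → 20.2303 7.3811 0.0000 0.0000 0.0000 0.0000 0.0000
k=5: j=0 S=68.5941 intr=14.1059 cont=13.6777 V=14.1059[EX]; j=1 S=82.7031 intr=0.0000 cont=3.6390 V=3.6390[hold]; j=2 S=99.7142 intr=0.0000 cont=0.0000 V=0.0000[hold]; j=3 S=120.2242 intr=0.0000 cont=0.0000 V=0.0000[hold]; j=4 S=144.9530 intr=0.0000 cont=0.0000 V=0.0000[hold]; j=5 S=174.7681 intr=0.0000 cont=0.0000 V=0.0000[hold]  S*(5)=68.5941
k=4: j=0 S=75.3189 intr=7.3811 cont=8.7805 V=8.7805[hold]; j=1 S=90.8112 intr=0.0000 cont=1.7941 V=1.7941[hold]; j=2 S=109.4900 intr=0.0000 cont=0.0000 V=0.0000[hold]; j=3 S=132.0108 intr=0.0000 cont=0.0000 V=0.0000[hold]; j=4 S=159.1639 intr=0.0000 cont=0.0000 V=0.0000[hold]  S*(4)=-
k=3: j=0 S=82.7031 intr=0.0000 cont=5.2292 V=5.2292[hold]; j=1 S=99.7142 intr=0.0000 cont=0.8845 V=0.8845[hold]; j=2 S=120.2242 intr=0.0000 cont=0.0000 V=0.0000[hold]; j=3 S=144.9530 intr=0.0000 cont=0.0000 V=0.0000[hold]  S*(3)=-
k=2: j=0 S=90.8112 intr=0.0000 cont=3.0219 V=3.0219[hold]; j=1 S=109.4900 intr=0.0000 cont=0.4361 V=0.4361[hold]; j=2 S=132.0108 intr=0.0000 cont=0.0000 V=0.0000[hold]  S*(2)=-
k=1: j=0 S=99.7142 intr=0.0000 cont=1.7087 V=1.7087[hold]; j=1 S=120.2242 intr=0.0000 cont=0.2150 V=0.2150[hold]  S*(1)=-
k=0: j=0 S=109.4900 intr=0.0000 cont=0.9503 V=0.9503[hold]  S*(0)=-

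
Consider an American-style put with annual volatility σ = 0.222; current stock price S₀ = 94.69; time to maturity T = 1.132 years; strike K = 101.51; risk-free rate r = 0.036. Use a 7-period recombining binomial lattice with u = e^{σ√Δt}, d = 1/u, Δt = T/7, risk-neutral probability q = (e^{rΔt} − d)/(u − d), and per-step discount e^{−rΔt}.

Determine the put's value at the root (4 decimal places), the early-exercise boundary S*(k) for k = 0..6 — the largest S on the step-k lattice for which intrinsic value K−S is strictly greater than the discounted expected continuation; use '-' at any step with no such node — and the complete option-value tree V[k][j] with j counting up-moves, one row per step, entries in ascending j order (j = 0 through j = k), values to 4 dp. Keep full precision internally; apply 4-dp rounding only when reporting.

price = 11.0943
boundary = - - 79.2066 72.4419 79.2066 86.6030 79.2066
tree:
11.0943
16.0320 6.4838
22.3034 10.1985 2.9940
29.0681 15.4489 5.2778 0.8372
35.2550 22.3034 9.0492 1.7197 0.0000
40.9136 29.0681 14.9070 3.5326 0.0000 0.0000
46.0888 35.2550 22.3034 7.2568 0.0000 0.0000 0.0000
50.8221 40.9136 29.0681 14.9070 0.0000 0.0000 0.0000 0.0000

Δt=0.16171, u=1.09338, d=0.91459, q=0.51035, disc=e^(-rΔt)=0.99420
k=7 terminal: V=max(K-S,0) → 50.8221 40.9136 29.0681 14.9070 0.0000 0.0000 0.0000 0.0000
k=6: j=0 S=55.4212 intr=46.0888 cont=45.4996 V=46.0888[EX]; j=1 S=66.2550 intr=35.2550 cont=34.6658 V=35.2550[EX]; j=2 S=79.2066 intr=22.3034 cont=21.7142 V=22.3034[EX]; j=3 S=94.6900 intr=6.8200 cont=7.2568 V=7.2568[hold]; j=4 S=113.2001 intr=0.0000 cont=0.0000 V=0.0000[hold]; j=5 S=135.3286 intr=0.0000 cont=0.0000 V=0.0000[hold]; j=6 S=161.7829 intr=0.0000 cont=0.0000 V=0.0000[hold]  S*(6)=79.2066
k=5: j=0 S=60.5964 intr=40.9136 cont=40.3243 V=40.9136[EX]; j=1 S=72.4419 intr=29.0681 cont=28.4788 V=29.0681[EX]; j=2 S=86.6030 intr=14.9070 cont=14.5394 V=14.9070[EX]; j=3 S=103.5322 intr=0.0000 cont=3.5326 V=3.5326[hold]; j=4 S=123.7708 intr=0.0000 cont=0.0000 V=0.0000[hold]; j=5 S=147.9657 intr=0.0000 cont=0.0000 V=0.0000[hold]  S*(5)=86.6030
k=4: j=0 S=66.2550 intr=35.2550 cont=34.6658 V=35.2550[EX]; j=1 S=79.2066 intr=22.3034 cont=21.7142 V=22.3034[EX]; j=2 S=94.6900 intr=6.8200 cont=9.0492 V=9.0492[hold]; j=3 S=113.2001 intr=0.0000 cont=1.7197 V=1.7197[hold]; j=4 S=135.3286 intr=0.0000 cont=0.0000 V=0.0000[hold]  S*(4)=79.2066
k=3: j=0 S=72.4419 intr=29.0681 cont=28.4788 V=29.0681[EX]; j=1 S=86.6030 intr=14.9070 cont=15.4489 V=15.4489[hold]; j=2 S=103.5322 intr=0.0000 cont=5.2778 V=5.2778[hold]; j=3 S=123.7708 intr=0.0000 cont=0.8372 V=0.8372[hold]  S*(3)=72.4419
k=2: j=0 S=79.2066 intr=22.3034 cont=21.9891 V=22.3034[EX]; j=1 S=94.6900 intr=6.8200 cont=10.1985 V=10.1985[hold]; j=2 S=113.2001 intr=0.0000 cont=2.9940 V=2.9940[hold]  S*(2)=79.2066
k=1: j=0 S=86.6030 intr=14.9070 cont=16.0320 V=16.0320[hold]; j=1 S=103.5322 intr=0.0000 cont=6.4838 V=6.4838[hold]  S*(1)=-
k=0: j=0 S=94.6900 intr=6.8200 cont=11.0943 V=11.0943[hold]  S*(0)=-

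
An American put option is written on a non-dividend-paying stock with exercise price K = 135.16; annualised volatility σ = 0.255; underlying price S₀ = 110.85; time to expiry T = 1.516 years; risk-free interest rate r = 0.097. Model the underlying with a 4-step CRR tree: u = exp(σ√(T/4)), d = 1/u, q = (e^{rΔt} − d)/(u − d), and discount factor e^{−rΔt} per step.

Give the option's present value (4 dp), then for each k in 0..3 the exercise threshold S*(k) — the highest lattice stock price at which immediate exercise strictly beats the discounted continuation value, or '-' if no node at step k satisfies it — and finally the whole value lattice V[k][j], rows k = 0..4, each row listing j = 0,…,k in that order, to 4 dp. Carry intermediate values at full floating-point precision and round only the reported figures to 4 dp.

Δt=0.37900  u=1.16998  d=0.85472  q=0.57961  discount=0.96390
step 4 (expiry): payoffs max(K−S,0) = 76.0006 54.1796 24.3100 0.0000 0.0000
step 3: (k=3,j=0): S=69.2152, (K−S)⁺=65.9448, hold=61.0661 ⇒ V=65.9448 exercise | (k=3,j=1): S=94.7453, (K−S)⁺=40.4147, hold=35.5360 ⇒ V=40.4147 exercise | (k=3,j=2): S=129.6921, (K−S)⁺=5.4679, hold=9.8507 ⇒ V=9.8507 continue | (k=3,j=3): S=177.5291, (K−S)⁺=0.0000, hold=0.0000 ⇒ V=0.0000 continue  boundary S*=94.7453
step 2: (k=2,j=0): S=80.9804, (K−S)⁺=54.1796, hold=49.3010 ⇒ V=54.1796 exercise | (k=2,j=1): S=110.8500, (K−S)⁺=24.3100, hold=21.8800 ⇒ V=24.3100 exercise | (k=2,j=2): S=151.7371, (K−S)⁺=0.0000, hold=3.9916 ⇒ V=3.9916 continue  boundary S*=110.8500
step 1: (k=1,j=0): S=94.7453, (K−S)⁺=40.4147, hold=35.5360 ⇒ V=40.4147 exercise | (k=1,j=1): S=129.6921, (K−S)⁺=5.4679, hold=12.0808 ⇒ V=12.0808 continue  boundary S*=94.7453
step 0: (k=0,j=0): S=110.8500, (K−S)⁺=24.3100, hold=23.1259 ⇒ V=24.3100 exercise  boundary S*=110.8500

price = 24.3100
boundary = 110.8500 94.7453 110.8500 94.7453
tree:
24.3100
40.4147 12.0808
54.1796 24.3100 3.9916
65.9448 40.4147 9.8507 0.0000
76.0006 54.1796 24.3100 0.0000 0.0000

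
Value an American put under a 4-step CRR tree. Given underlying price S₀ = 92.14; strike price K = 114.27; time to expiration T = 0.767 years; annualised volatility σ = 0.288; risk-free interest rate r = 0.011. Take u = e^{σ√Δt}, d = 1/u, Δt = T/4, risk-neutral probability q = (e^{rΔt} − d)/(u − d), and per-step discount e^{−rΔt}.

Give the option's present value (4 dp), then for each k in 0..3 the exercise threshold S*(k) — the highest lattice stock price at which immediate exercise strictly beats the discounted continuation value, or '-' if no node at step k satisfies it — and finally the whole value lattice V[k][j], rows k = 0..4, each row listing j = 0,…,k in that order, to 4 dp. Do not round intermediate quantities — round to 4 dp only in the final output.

price = 24.2968
boundary = - - 71.5991 81.2228
tree:
24.2968
33.1011 14.7457
42.6709 22.7492 6.0309
51.1543 33.0472 11.5526 0.0000
58.6325 42.6709 22.1300 0.0000 0.0000

Δt=0.19175  u=1.13441  d=0.88152  q=0.47686  discount=0.99789
step 4 (expiry): payoffs max(K−S,0) = 58.6325 42.6709 22.1300 0.0000 0.0000
step 3: (k=3,j=0): S=63.1157, (K−S)⁺=51.1543, hold=50.9135 ⇒ V=51.1543 exercise | (k=3,j=1): S=81.2228, (K−S)⁺=33.0472, hold=32.8064 ⇒ V=33.0472 exercise | (k=3,j=2): S=104.5246, (K−S)⁺=9.7454, hold=11.5526 ⇒ V=11.5526 continue | (k=3,j=3): S=134.5113, (K−S)⁺=0.0000, hold=0.0000 ⇒ V=0.0000 continue  boundary S*=81.2228
step 2: (k=2,j=0): S=71.5991, (K−S)⁺=42.6709, hold=42.4301 ⇒ V=42.6709 exercise | (k=2,j=1): S=92.1400, (K−S)⁺=22.1300, hold=22.7492 ⇒ V=22.7492 continue | (k=2,j=2): S=118.5738, (K−S)⁺=0.0000, hold=6.0309 ⇒ V=6.0309 continue  boundary S*=71.5991
step 1: (k=1,j=0): S=81.2228, (K−S)⁺=33.0472, hold=33.1011 ⇒ V=33.1011 continue | (k=1,j=1): S=104.5246, (K−S)⁺=9.7454, hold=14.7457 ⇒ V=14.7457 continue  boundary S*=-
step 0: (k=0,j=0): S=92.1400, (K−S)⁺=22.1300, hold=24.2968 ⇒ V=24.2968 continue  boundary S*=-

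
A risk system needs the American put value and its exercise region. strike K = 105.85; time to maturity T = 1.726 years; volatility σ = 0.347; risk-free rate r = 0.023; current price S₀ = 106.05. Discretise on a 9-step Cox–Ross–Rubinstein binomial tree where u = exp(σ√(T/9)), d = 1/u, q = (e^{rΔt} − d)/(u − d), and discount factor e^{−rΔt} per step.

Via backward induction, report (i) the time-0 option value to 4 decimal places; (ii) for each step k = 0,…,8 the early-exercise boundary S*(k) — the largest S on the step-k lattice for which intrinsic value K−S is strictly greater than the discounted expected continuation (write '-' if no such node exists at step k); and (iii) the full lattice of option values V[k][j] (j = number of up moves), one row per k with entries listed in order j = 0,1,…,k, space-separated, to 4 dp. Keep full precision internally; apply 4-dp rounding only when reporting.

price = 17.5692
boundary = - - - - 57.7470 49.6060 57.7470 67.2241 78.2564
tree:
17.5692
23.6339 11.0712
30.9119 15.8595 5.9148
39.2022 22.0933 9.1600 2.4054
48.1030 29.7900 13.8447 4.0997 0.5669
56.2440 38.6766 20.3061 6.8765 1.0879 0.0000
63.2373 48.1030 28.6822 11.2949 2.0875 0.0000 0.0000
69.2447 56.2440 38.6259 18.0269 4.0058 0.0000 0.0000 0.0000
74.4052 63.2373 48.1030 27.5936 7.6869 0.0000 0.0000 0.0000 0.0000
78.8382 69.2447 56.2440 38.6259 14.7506 0.0000 0.0000 0.0000 0.0000 0.0000

Δt=0.19178  u=1.16411  d=0.85902  q=0.47657  discount=0.99560
step 9 (expiry): payoffs max(K−S,0) = 78.8382 69.2447 56.2440 38.6259 14.7506 0.0000 0.0000 0.0000 0.0000 0.0000
step 8: (k=8,j=0): S=31.4448, (K−S)⁺=74.4052, hold=73.9394 ⇒ V=74.4052 exercise | (k=8,j=1): S=42.6127, (K−S)⁺=63.2373, hold=62.7714 ⇒ V=63.2373 exercise | (k=8,j=2): S=57.7470, (K−S)⁺=48.1030, hold=47.6371 ⇒ V=48.1030 exercise | (k=8,j=3): S=78.2564, (K−S)⁺=27.5936, hold=27.1277 ⇒ V=27.5936 exercise | (k=8,j=4): S=106.0500, (K−S)⁺=0.0000, hold=7.6869 ⇒ V=7.6869 continue | (k=8,j=5): S=143.7147, (K−S)⁺=0.0000, hold=0.0000 ⇒ V=0.0000 continue | (k=8,j=6): S=194.7564, (K−S)⁺=0.0000, hold=0.0000 ⇒ V=0.0000 continue | (k=8,j=7): S=263.9261, (K−S)⁺=0.0000, hold=0.0000 ⇒ V=0.0000 continue | (k=8,j=8): S=357.6621, (K−S)⁺=0.0000, hold=0.0000 ⇒ V=0.0000 continue  boundary S*=78.2564
step 7: (k=7,j=0): S=36.6053, (K−S)⁺=69.2447, hold=68.7789 ⇒ V=69.2447 exercise | (k=7,j=1): S=49.6060, (K−S)⁺=56.2440, hold=55.7781 ⇒ V=56.2440 exercise | (k=7,j=2): S=67.2241, (K−S)⁺=38.6259, hold=38.1601 ⇒ V=38.6259 exercise | (k=7,j=3): S=91.0994, (K−S)⁺=14.7506, hold=18.0269 ⇒ V=18.0269 continue | (k=7,j=4): S=123.4542, (K−S)⁺=0.0000, hold=4.0058 ⇒ V=4.0058 continue | (k=7,j=5): S=167.3002, (K−S)⁺=0.0000, hold=0.0000 ⇒ V=0.0000 continue | (k=7,j=6): S=226.7186, (K−S)⁺=0.0000, hold=0.0000 ⇒ V=0.0000 continue | (k=7,j=7): S=307.2400, (K−S)⁺=0.0000, hold=0.0000 ⇒ V=0.0000 continue  boundary S*=67.2241
step 6: (k=6,j=0): S=42.6127, (K−S)⁺=63.2373, hold=62.7714 ⇒ V=63.2373 exercise | (k=6,j=1): S=57.7470, (K−S)⁺=48.1030, hold=47.6371 ⇒ V=48.1030 exercise | (k=6,j=2): S=78.2564, (K−S)⁺=27.5936, hold=28.6822 ⇒ V=28.6822 continue | (k=6,j=3): S=106.0500, (K−S)⁺=0.0000, hold=11.2949 ⇒ V=11.2949 continue | (k=6,j=4): S=143.7147, (K−S)⁺=0.0000, hold=2.0875 ⇒ V=2.0875 continue | (k=6,j=5): S=194.7564, (K−S)⁺=0.0000, hold=0.0000 ⇒ V=0.0000 continue | (k=6,j=6): S=263.9261, (K−S)⁺=0.0000, hold=0.0000 ⇒ V=0.0000 continue  boundary S*=57.7470
step 5: (k=5,j=0): S=49.6060, (K−S)⁺=56.2440, hold=55.7781 ⇒ V=56.2440 exercise | (k=5,j=1): S=67.2241, (K−S)⁺=38.6259, hold=38.6766 ⇒ V=38.6766 continue | (k=5,j=2): S=91.0994, (K−S)⁺=14.7506, hold=20.3061 ⇒ V=20.3061 continue | (k=5,j=3): S=123.4542, (K−S)⁺=0.0000, hold=6.8765 ⇒ V=6.8765 continue | (k=5,j=4): S=167.3002, (K−S)⁺=0.0000, hold=1.0879 ⇒ V=1.0879 continue | (k=5,j=5): S=226.7186, (K−S)⁺=0.0000, hold=0.0000 ⇒ V=0.0000 continue  boundary S*=49.6060
step 4: (k=4,j=0): S=57.7470, (K−S)⁺=48.1030, hold=47.6612 ⇒ V=48.1030 exercise | (k=4,j=1): S=78.2564, (K−S)⁺=27.5936, hold=29.7900 ⇒ V=29.7900 continue | (k=4,j=2): S=106.0500, (K−S)⁺=0.0000, hold=13.8447 ⇒ V=13.8447 continue | (k=4,j=3): S=143.7147, (K−S)⁺=0.0000, hold=4.0997 ⇒ V=4.0997 continue | (k=4,j=4): S=194.7564, (K−S)⁺=0.0000, hold=0.5669 ⇒ V=0.5669 continue  boundary S*=57.7470
step 3: (k=3,j=0): S=67.2241, (K−S)⁺=38.6259, hold=39.2022 ⇒ V=39.2022 continue | (k=3,j=1): S=91.0994, (K−S)⁺=14.7506, hold=22.0933 ⇒ V=22.0933 continue | (k=3,j=2): S=123.4542, (K−S)⁺=0.0000, hold=9.1600 ⇒ V=9.1600 continue | (k=3,j=3): S=167.3002, (K−S)⁺=0.0000, hold=2.4054 ⇒ V=2.4054 continue  boundary S*=-
step 2: (k=2,j=0): S=78.2564, (K−S)⁺=27.5936, hold=30.9119 ⇒ V=30.9119 continue | (k=2,j=1): S=106.0500, (K−S)⁺=0.0000, hold=15.8595 ⇒ V=15.8595 continue | (k=2,j=2): S=143.7147, (K−S)⁺=0.0000, hold=5.9148 ⇒ V=5.9148 continue  boundary S*=-
step 1: (k=1,j=0): S=91.0994, (K−S)⁺=14.7506, hold=23.6339 ⇒ V=23.6339 continue | (k=1,j=1): S=123.4542, (K−S)⁺=0.0000, hold=11.0712 ⇒ V=11.0712 continue  boundary S*=-
step 0: (k=0,j=0): S=106.0500, (K−S)⁺=0.0000, hold=17.5692 ⇒ V=17.5692 continue  boundary S*=-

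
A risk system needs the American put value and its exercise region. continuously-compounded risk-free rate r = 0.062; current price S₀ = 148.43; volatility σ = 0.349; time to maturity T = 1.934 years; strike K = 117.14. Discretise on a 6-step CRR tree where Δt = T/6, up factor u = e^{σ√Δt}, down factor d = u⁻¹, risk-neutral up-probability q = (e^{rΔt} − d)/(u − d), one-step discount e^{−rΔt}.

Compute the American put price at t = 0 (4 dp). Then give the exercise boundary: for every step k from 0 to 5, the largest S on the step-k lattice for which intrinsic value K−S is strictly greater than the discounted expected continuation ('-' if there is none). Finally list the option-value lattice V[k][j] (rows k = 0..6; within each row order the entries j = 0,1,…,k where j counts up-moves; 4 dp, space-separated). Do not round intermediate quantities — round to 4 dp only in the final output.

params: Δt=0.32233 u=1.21914 d=0.82025 q=0.50123 e^(-rΔt)=0.98021
t_6 payoffs: 71.9328 49.9488 17.2741 0.0000 0.0000 0.0000 0.0000
t_5: node(5,0) S=55.1138 payoff=62.0262 vs cont=59.7084 → 62.0262 [stop]  node(5,1) S=81.9153 payoff=35.2247 vs cont=32.9070 → 35.2247 [stop]  node(5,2) S=121.7501 payoff=0.0000 vs cont=8.4453 → 8.4453 [wait]  node(5,3) S=180.9564 payoff=0.0000 vs cont=0.0000 → 0.0000 [wait]  node(5,4) S=268.9543 payoff=0.0000 vs cont=0.0000 → 0.0000 [wait]  node(5,5) S=399.7450 payoff=0.0000 vs cont=0.0000 → 0.0000 [wait]  ⇒ S*(5)=81.9153
t_4: node(4,0) S=67.1912 payoff=49.9488 vs cont=47.6310 → 49.9488 [stop]  node(4,1) S=99.8659 payoff=17.2741 vs cont=21.3707 → 21.3707 [wait]  node(4,2) S=148.4300 payoff=0.0000 vs cont=4.1289 → 4.1289 [wait]  node(4,3) S=220.6105 payoff=0.0000 vs cont=0.0000 → 0.0000 [wait]  node(4,4) S=327.8920 payoff=0.0000 vs cont=0.0000 → 0.0000 [wait]  ⇒ S*(4)=67.1912
t_3: node(3,0) S=81.9153 payoff=35.2247 vs cont=34.9197 → 35.2247 [stop]  node(3,1) S=121.7501 payoff=0.0000 vs cont=12.4767 → 12.4767 [wait]  node(3,2) S=180.9564 payoff=0.0000 vs cont=2.0186 → 2.0186 [wait]  node(3,3) S=268.9543 payoff=0.0000 vs cont=0.0000 → 0.0000 [wait]  ⇒ S*(3)=81.9153
t_2: node(2,0) S=99.8659 payoff=17.2741 vs cont=23.3513 → 23.3513 [wait]  node(2,1) S=148.4300 payoff=0.0000 vs cont=7.0916 → 7.0916 [wait]  node(2,2) S=220.6105 payoff=0.0000 vs cont=0.9869 → 0.9869 [wait]  ⇒ S*(2)=-
t_1: node(1,0) S=121.7501 payoff=0.0000 vs cont=14.9007 → 14.9007 [wait]  node(1,1) S=180.9564 payoff=0.0000 vs cont=3.9520 → 3.9520 [wait]  ⇒ S*(1)=-
t_0: node(0,0) S=148.4300 payoff=0.0000 vs cont=9.2266 → 9.2266 [wait]  ⇒ S*(0)=-

price = 9.2266
boundary = - - - 81.9153 67.1912 81.9153
tree:
9.2266
14.9007 3.9520
23.3513 7.0916 0.9869
35.2247 12.4767 2.0186 0.0000
49.9488 21.3707 4.1289 0.0000 0.0000
62.0262 35.2247 8.4453 0.0000 0.0000 0.0000
71.9328 49.9488 17.2741 0.0000 0.0000 0.0000 0.0000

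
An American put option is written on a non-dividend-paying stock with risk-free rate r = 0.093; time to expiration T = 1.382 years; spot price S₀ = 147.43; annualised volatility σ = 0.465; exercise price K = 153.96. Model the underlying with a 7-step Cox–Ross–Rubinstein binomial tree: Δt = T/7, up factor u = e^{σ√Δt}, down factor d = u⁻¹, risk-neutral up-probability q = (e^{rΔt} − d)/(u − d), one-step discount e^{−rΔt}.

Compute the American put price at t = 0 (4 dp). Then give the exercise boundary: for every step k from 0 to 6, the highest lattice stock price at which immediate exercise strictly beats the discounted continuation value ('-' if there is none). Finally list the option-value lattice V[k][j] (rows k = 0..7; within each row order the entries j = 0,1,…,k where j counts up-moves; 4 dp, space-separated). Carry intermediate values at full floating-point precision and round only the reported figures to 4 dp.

Δt=0.19743  u=1.22951  d=0.81333  q=0.49306  discount=0.98181
step 7 (expiry): payoffs max(K−S,0) = 119.2488 101.4876 74.6381 34.0501 0.0000 0.0000 0.0000 0.0000
step 6: (k=6,j=0): S=42.6776, (K−S)⁺=111.2824, hold=108.4813 ⇒ V=111.2824 exercise | (k=6,j=1): S=64.5152, (K−S)⁺=89.4448, hold=86.6438 ⇒ V=89.4448 exercise | (k=6,j=2): S=97.5268, (K−S)⁺=56.4332, hold=53.6322 ⇒ V=56.4332 exercise | (k=6,j=3): S=147.4300, (K−S)⁺=6.5300, hold=16.9475 ⇒ V=16.9475 continue | (k=6,j=4): S=222.8680, (K−S)⁺=0.0000, hold=0.0000 ⇒ V=0.0000 continue | (k=6,j=5): S=336.9067, (K−S)⁺=0.0000, hold=0.0000 ⇒ V=0.0000 continue | (k=6,j=6): S=509.2975, (K−S)⁺=0.0000, hold=0.0000 ⇒ V=0.0000 continue  boundary S*=97.5268
step 5: (k=5,j=0): S=52.4724, (K−S)⁺=101.4876, hold=98.6865 ⇒ V=101.4876 exercise | (k=5,j=1): S=79.3219, (K−S)⁺=74.6381, hold=71.8371 ⇒ V=74.6381 exercise | (k=5,j=2): S=119.9099, (K−S)⁺=34.0501, hold=36.2920 ⇒ V=36.2920 continue | (k=5,j=3): S=181.2662, (K−S)⁺=0.0000, hold=8.4351 ⇒ V=8.4351 continue | (k=5,j=4): S=274.0178, (K−S)⁺=0.0000, hold=0.0000 ⇒ V=0.0000 continue | (k=5,j=5): S=414.2291, (K−S)⁺=0.0000, hold=0.0000 ⇒ V=0.0000 continue  boundary S*=79.3219
step 4: (k=4,j=0): S=64.5152, (K−S)⁺=89.4448, hold=86.6438 ⇒ V=89.4448 exercise | (k=4,j=1): S=97.5268, (K−S)⁺=56.4332, hold=54.7174 ⇒ V=56.4332 exercise | (k=4,j=2): S=147.4300, (K−S)⁺=6.5300, hold=22.1466 ⇒ V=22.1466 continue | (k=4,j=3): S=222.8680, (K−S)⁺=0.0000, hold=4.1983 ⇒ V=4.1983 continue | (k=4,j=4): S=336.9067, (K−S)⁺=0.0000, hold=0.0000 ⇒ V=0.0000 continue  boundary S*=97.5268
step 3: (k=3,j=0): S=79.3219, (K−S)⁺=74.6381, hold=71.8371 ⇒ V=74.6381 exercise | (k=3,j=1): S=119.9099, (K−S)⁺=34.0501, hold=38.8089 ⇒ V=38.8089 continue | (k=3,j=2): S=181.2662, (K−S)⁺=0.0000, hold=13.0552 ⇒ V=13.0552 continue | (k=3,j=3): S=274.0178, (K−S)⁺=0.0000, hold=2.0896 ⇒ V=2.0896 continue  boundary S*=79.3219
step 2: (k=2,j=0): S=97.5268, (K−S)⁺=56.4332, hold=55.9358 ⇒ V=56.4332 exercise | (k=2,j=1): S=147.4300, (K−S)⁺=6.5300, hold=25.6358 ⇒ V=25.6358 continue | (k=2,j=2): S=222.8680, (K−S)⁺=0.0000, hold=7.5094 ⇒ V=7.5094 continue  boundary S*=97.5268
step 1: (k=1,j=0): S=119.9099, (K−S)⁺=34.0501, hold=40.4979 ⇒ V=40.4979 continue | (k=1,j=1): S=181.2662, (K−S)⁺=0.0000, hold=16.3947 ⇒ V=16.3947 continue  boundary S*=-
step 0: (k=0,j=0): S=147.4300, (K−S)⁺=6.5300, hold=28.0931 ⇒ V=28.0931 continue  boundary S*=-

price = 28.0931
boundary = - - 97.5268 79.3219 97.5268 79.3219 97.5268
tree:
28.0931
40.4979 16.3947
56.4332 25.6358 7.5094
74.6381 38.8089 13.0552 2.0896
89.4448 56.4332 22.1466 4.1983 0.0000
101.4876 74.6381 36.2920 8.4351 0.0000 0.0000
111.2824 89.4448 56.4332 16.9475 0.0000 0.0000 0.0000
119.2488 101.4876 74.6381 34.0501 0.0000 0.0000 0.0000 0.0000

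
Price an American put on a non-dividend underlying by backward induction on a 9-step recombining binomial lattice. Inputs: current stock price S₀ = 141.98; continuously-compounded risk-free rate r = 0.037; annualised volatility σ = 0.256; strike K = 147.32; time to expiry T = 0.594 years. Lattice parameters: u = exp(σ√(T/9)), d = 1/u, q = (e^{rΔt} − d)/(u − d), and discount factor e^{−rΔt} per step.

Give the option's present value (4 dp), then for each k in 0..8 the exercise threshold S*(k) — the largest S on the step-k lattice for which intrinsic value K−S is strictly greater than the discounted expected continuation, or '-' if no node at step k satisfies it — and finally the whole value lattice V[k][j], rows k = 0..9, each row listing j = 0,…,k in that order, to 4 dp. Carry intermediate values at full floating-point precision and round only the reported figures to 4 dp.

Δt=0.06600, u=1.06798, d=0.93635, q=0.50214, disc=e^(-rΔt)=0.99756
k=9 terminal: V=max(K-S,0) → 68.7667 57.7238 45.1285 30.7626 14.3772 0.0000 0.0000 0.0000 0.0000 0.0000
k=8: j=0 S=83.8933 intr=63.4267 cont=63.0674 V=63.4267[EX]; j=1 S=95.6868 intr=51.6332 cont=51.2739 V=51.6332[EX]; j=2 S=109.1383 intr=38.1817 cont=37.8224 V=38.1817[EX]; j=3 S=124.4807 intr=22.8393 cont=22.4799 V=22.8393[EX]; j=4 S=141.9800 intr=5.3400 cont=7.1404 V=7.1404[hold]; j=5 S=161.9393 intr=0.0000 cont=0.0000 V=0.0000[hold]; j=6 S=184.7044 intr=0.0000 cont=0.0000 V=0.0000[hold]; j=7 S=210.6698 intr=0.0000 cont=0.0000 V=0.0000[hold]; j=8 S=240.2853 intr=0.0000 cont=0.0000 V=0.0000[hold]  S*(8)=124.4807
k=7: j=0 S=89.5962 intr=57.7238 cont=57.3645 V=57.7238[EX]; j=1 S=102.1915 intr=45.1285 cont=44.7692 V=45.1285[EX]; j=2 S=116.5574 intr=30.7626 cont=30.4033 V=30.7626[EX]; j=3 S=132.9428 intr=14.3772 cont=14.9198 V=14.9198[hold]; j=4 S=151.6316 intr=0.0000 cont=3.5463 V=3.5463[hold]; j=5 S=172.9477 intr=0.0000 cont=0.0000 V=0.0000[hold]; j=6 S=197.2603 intr=0.0000 cont=0.0000 V=0.0000[hold]; j=7 S=224.9908 intr=0.0000 cont=0.0000 V=0.0000[hold]  S*(7)=116.5574
k=6: j=0 S=95.6868 intr=51.6332 cont=51.2739 V=51.6332[EX]; j=1 S=109.1383 intr=38.1817 cont=37.8224 V=38.1817[EX]; j=2 S=124.4807 intr=22.8393 cont=22.7517 V=22.8393[EX]; j=3 S=141.9800 intr=5.3400 cont=9.1862 V=9.1862[hold]; j=4 S=161.9393 intr=0.0000 cont=1.7612 V=1.7612[hold]; j=5 S=184.7044 intr=0.0000 cont=0.0000 V=0.0000[hold]; j=6 S=210.6698 intr=0.0000 cont=0.0000 V=0.0000[hold]  S*(6)=124.4807
k=5: j=0 S=102.1915 intr=45.1285 cont=44.7692 V=45.1285[EX]; j=1 S=116.5574 intr=30.7626 cont=30.4033 V=30.7626[EX]; j=2 S=132.9428 intr=14.3772 cont=15.9446 V=15.9446[hold]; j=3 S=151.6316 intr=0.0000 cont=5.4445 V=5.4445[hold]; j=4 S=172.9477 intr=0.0000 cont=0.8747 V=0.8747[hold]; j=5 S=197.2603 intr=0.0000 cont=0.0000 V=0.0000[hold]  S*(5)=116.5574
k=4: j=0 S=109.1383 intr=38.1817 cont=37.8224 V=38.1817[EX]; j=1 S=124.4807 intr=22.8393 cont=23.2650 V=23.2650[hold]; j=2 S=141.9800 intr=5.3400 cont=10.6461 V=10.6461[hold]; j=3 S=161.9393 intr=0.0000 cont=3.1422 V=3.1422[hold]; j=4 S=184.7044 intr=0.0000 cont=0.4344 V=0.4344[hold]  S*(4)=109.1383
k=3: j=0 S=116.5574 intr=30.7626 cont=30.6166 V=30.7626[EX]; j=1 S=132.9428 intr=14.3772 cont=16.8873 V=16.8873[hold]; j=2 S=151.6316 intr=0.0000 cont=6.8613 V=6.8613[hold]; j=3 S=172.9477 intr=0.0000 cont=1.7782 V=1.7782[hold]  S*(3)=116.5574
k=2: j=0 S=124.4807 intr=22.8393 cont=23.7373 V=23.7373[hold]; j=1 S=141.9800 intr=5.3400 cont=11.8239 V=11.8239[hold]; j=2 S=161.9393 intr=0.0000 cont=4.2984 V=4.2984[hold]  S*(2)=-
k=1: j=0 S=132.9428 intr=14.3772 cont=17.7118 V=17.7118[hold]; j=1 S=151.6316 intr=0.0000 cont=8.0254 V=8.0254[hold]  S*(1)=-
k=0: j=0 S=141.9800 intr=5.3400 cont=12.8166 V=12.8166[hold]  S*(0)=-

price = 12.8166
boundary = - - - 116.5574 109.1383 116.5574 124.4807 116.5574 124.4807
tree:
12.8166
17.7118 8.0254
23.7373 11.8239 4.2984
30.7626 16.8873 6.8613 1.7782
38.1817 23.2650 10.6461 3.1422 0.4344
45.1285 30.7626 15.9446 5.4445 0.8747 0.0000
51.6332 38.1817 22.8393 9.1862 1.7612 0.0000 0.0000
57.7238 45.1285 30.7626 14.9198 3.5463 0.0000 0.0000 0.0000
63.4267 51.6332 38.1817 22.8393 7.1404 0.0000 0.0000 0.0000 0.0000
68.7667 57.7238 45.1285 30.7626 14.3772 0.0000 0.0000 0.0000 0.0000 0.0000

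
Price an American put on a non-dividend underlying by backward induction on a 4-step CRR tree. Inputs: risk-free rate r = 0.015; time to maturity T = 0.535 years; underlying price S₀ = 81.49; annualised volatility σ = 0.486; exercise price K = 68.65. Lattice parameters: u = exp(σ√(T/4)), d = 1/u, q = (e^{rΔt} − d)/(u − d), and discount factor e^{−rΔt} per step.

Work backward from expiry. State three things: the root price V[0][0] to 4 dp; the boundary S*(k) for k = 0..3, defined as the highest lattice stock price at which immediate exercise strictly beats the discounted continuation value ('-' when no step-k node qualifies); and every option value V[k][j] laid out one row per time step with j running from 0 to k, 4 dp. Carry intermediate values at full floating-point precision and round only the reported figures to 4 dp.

params: Δt=0.13375 u=1.19451 d=0.83716 q=0.46130 e^(-rΔt)=0.99800
t_4 payoffs: 28.6242 11.5387 0.0000 0.0000 0.0000
t_3: node(3,0) S=47.8113 payoff=20.8387 vs cont=20.7011 → 20.8387 [stop]  node(3,1) S=68.2202 payoff=0.4298 vs cont=6.2034 → 6.2034 [wait]  node(3,2) S=97.3409 payoff=0.0000 vs cont=0.0000 → 0.0000 [wait]  node(3,3) S=138.8922 payoff=0.0000 vs cont=0.0000 → 0.0000 [wait]  ⇒ S*(3)=47.8113
t_2: node(2,0) S=57.1113 payoff=11.5387 vs cont=14.0592 → 14.0592 [wait]  node(2,1) S=81.4900 payoff=0.0000 vs cont=3.3351 → 3.3351 [wait]  node(2,2) S=116.2751 payoff=0.0000 vs cont=0.0000 → 0.0000 [wait]  ⇒ S*(2)=-
t_1: node(1,0) S=68.2202 payoff=0.4298 vs cont=9.0939 → 9.0939 [wait]  node(1,1) S=97.3409 payoff=0.0000 vs cont=1.7930 → 1.7930 [wait]  ⇒ S*(1)=-
t_0: node(0,0) S=81.4900 payoff=0.0000 vs cont=5.7145 → 5.7145 [wait]  ⇒ S*(0)=-

price = 5.7145
boundary = - - - 47.8113
tree:
5.7145
9.0939 1.7930
14.0592 3.3351 0.0000
20.8387 6.2034 0.0000 0.0000
28.6242 11.5387 0.0000 0.0000 0.0000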